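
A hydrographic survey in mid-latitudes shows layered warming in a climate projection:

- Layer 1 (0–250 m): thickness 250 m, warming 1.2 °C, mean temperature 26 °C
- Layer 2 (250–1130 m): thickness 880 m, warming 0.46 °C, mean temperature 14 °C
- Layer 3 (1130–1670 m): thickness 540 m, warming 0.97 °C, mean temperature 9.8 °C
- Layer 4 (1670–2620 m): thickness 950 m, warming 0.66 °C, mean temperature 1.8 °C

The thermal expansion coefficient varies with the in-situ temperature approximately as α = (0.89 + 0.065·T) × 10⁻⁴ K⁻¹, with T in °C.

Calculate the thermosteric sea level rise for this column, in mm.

Layer 1: α = (0.89 + 0.065×26)×10⁻⁴ = 2.58×10⁻⁴ K⁻¹
Layer 2: α = (0.89 + 0.065×14)×10⁻⁴ = 1.8×10⁻⁴ K⁻¹
Layer 3: α = (0.89 + 0.065×9.8)×10⁻⁴ = 1.527×10⁻⁴ K⁻¹
Layer 4: α = (0.89 + 0.065×1.8)×10⁻⁴ = 1.007×10⁻⁴ K⁻¹
2.58×10⁻⁴ × 1.2 × 250 = 0.07740 m
Layer 2: 0.46 × 880 × 1.8×10⁻⁴ = 0.072864 m
1.527×10⁻⁴ × 0.97 × 540 = 0.07998426 m
1.007×10⁻⁴ × 0.66 × 950 = 0.0631389 m
Δh = 0.07740 + 0.072864 + 0.07998426 + 0.0631389 = 0.29338716 m ≈ 293 mm

293 mm of thermosteric rise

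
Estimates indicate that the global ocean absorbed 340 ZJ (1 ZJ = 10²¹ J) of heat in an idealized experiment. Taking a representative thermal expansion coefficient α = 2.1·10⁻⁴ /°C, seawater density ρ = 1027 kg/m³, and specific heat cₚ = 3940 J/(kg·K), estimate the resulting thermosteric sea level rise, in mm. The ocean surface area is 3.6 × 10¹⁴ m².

Per unit area: Q = 340×10²¹ / (3.6×10¹⁴) ≈ 9.444×10⁸ J/m²
Δh = αQ/(ρcₚ) = 2.1×10⁻⁴ × 9.444×10⁸ / (1027 × 3940) ≈ 0.049013 m

Δh = 49.0 mm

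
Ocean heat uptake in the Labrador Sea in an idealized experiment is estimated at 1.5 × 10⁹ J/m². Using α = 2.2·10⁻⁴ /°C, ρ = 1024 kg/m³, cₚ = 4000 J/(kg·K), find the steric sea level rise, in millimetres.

Δh = αQ/(ρcₚ) = 2.2×10⁻⁴ × 1.5×10⁹ / (1024 × 4000) ≈ 0.080566 m

Δh ≈ 80.6 mm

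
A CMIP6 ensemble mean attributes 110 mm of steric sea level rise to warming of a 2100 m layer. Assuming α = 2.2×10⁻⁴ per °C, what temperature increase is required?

ΔT = Δh/(αH) = 0.11 / (2.2×10⁻⁴ × 2100) ≈ 0.2381 K

0.238 K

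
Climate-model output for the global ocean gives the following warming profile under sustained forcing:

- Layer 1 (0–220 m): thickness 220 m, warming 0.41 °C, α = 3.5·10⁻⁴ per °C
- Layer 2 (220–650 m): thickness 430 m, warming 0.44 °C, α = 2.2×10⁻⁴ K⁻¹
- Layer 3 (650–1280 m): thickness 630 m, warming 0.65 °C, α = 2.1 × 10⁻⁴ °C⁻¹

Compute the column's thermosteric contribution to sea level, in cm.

15.9 cm of thermosteric rise

0–220 m: 220 × 3.5×10⁻⁴ × 0.41 = 0.03157 m
430 × 0.44 × 2.2×10⁻⁴ = 0.041624 m
650–1280 m: 2.1×10⁻⁴ × 630 × 0.65 = 0.085995 m
Δh = 0.03157 + 0.041624 + 0.085995 = 0.159189 m ≈ 15.9 cm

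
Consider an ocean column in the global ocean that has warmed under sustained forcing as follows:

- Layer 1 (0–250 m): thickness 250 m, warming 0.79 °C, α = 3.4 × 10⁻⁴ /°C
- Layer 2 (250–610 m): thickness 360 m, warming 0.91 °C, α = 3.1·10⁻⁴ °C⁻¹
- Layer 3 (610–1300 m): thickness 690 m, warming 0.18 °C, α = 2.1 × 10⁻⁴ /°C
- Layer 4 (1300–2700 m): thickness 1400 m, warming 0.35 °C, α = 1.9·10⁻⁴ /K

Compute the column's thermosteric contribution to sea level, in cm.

0–250 m: 3.4×10⁻⁴ × 250 × 0.79 = 0.06715 m
250–610 m: 360 × 3.1×10⁻⁴ × 0.91 = 0.101556 m
0.18 × 690 × 2.1×10⁻⁴ = 0.026082 m
1300–2700 m: 1400 × 1.9×10⁻⁴ × 0.35 = 0.09310 m
Δh = 0.06715 + 0.101556 + 0.026082 + 0.09310 = 0.287888 m

Δh = 29 cm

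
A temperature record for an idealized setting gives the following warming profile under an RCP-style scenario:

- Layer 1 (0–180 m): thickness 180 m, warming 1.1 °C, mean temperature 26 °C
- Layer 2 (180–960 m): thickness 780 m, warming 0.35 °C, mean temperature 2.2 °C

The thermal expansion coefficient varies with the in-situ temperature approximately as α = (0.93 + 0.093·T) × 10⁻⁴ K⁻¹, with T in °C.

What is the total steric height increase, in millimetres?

Layer 1: α = (0.93 + 0.093×26)×10⁻⁴ = 3.348×10⁻⁴ K⁻¹
Layer 2: α = (0.93 + 0.093×2.2)×10⁻⁴ = 1.1346×10⁻⁴ K⁻¹
180 × 3.348×10⁻⁴ × 1.1 = 0.0662904 m
780 × 1.1346×10⁻⁴ × 0.35 = 0.03097458 m
Δh = 0.0662904 + 0.03097458 = 0.09726498 m

Δh ≈ 97.3 mm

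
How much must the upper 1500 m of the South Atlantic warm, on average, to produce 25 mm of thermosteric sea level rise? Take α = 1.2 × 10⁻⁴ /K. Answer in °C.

about 0.139 °C

ΔT = Δh/(αH) = 0.025 / (1.2×10⁻⁴ × 1500) ≈ 0.1389 °C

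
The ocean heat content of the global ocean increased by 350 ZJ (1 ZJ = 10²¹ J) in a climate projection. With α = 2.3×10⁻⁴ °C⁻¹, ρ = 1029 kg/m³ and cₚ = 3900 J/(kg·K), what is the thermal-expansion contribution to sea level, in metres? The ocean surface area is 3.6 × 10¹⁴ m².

Δh ≈ 0.056 m

Per unit area: Q = 350×10²¹ / (3.6×10¹⁴) ≈ 9.722×10⁸ J/m²
Δh = αQ/(ρcₚ) = 2.3×10⁻⁴ × 9.722×10⁸ / (1029 × 3900) ≈ 0.055719 m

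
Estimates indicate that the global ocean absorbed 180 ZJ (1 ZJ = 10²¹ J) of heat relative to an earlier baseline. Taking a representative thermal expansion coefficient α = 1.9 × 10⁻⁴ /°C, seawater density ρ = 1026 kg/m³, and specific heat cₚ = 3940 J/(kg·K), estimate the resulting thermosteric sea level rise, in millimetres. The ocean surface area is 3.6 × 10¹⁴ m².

about 23.5 mm

Per unit area: Q = 180×10²¹ / (3.6×10¹⁴) = 5×10⁸ J/m²
Δh = αQ/(ρcₚ) = 1.9×10⁻⁴ × 5×10⁸ / (1026 × 3940) ≈ 0.023501 m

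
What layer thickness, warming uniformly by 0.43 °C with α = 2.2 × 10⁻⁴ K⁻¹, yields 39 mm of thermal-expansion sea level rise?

H ≈ 412 m

H = Δh/(αΔT) = 0.039 / (2.2×10⁻⁴ × 0.43) ≈ 412.3 m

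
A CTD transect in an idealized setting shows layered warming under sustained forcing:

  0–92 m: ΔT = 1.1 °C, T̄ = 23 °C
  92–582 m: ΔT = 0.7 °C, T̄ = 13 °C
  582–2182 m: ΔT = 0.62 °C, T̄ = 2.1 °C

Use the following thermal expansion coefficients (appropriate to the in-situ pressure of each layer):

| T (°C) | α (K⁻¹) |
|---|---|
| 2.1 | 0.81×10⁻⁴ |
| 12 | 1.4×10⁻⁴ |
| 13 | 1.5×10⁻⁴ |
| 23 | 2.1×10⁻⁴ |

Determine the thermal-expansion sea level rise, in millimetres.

Layer 1 at 23 °C → α = 2.1×10⁻⁴ K⁻¹
Layer 2 at 13 °C → α = 1.5×10⁻⁴ K⁻¹
Layer 3 at 2.1 °C → α = 0.81×10⁻⁴ K⁻¹
Layer 1: 92 × 1.1 × 2.1×10⁻⁴ = 0.021252 m
92–582 m: 1.5×10⁻⁴ × 490 × 0.7 = 0.05145 m
Layer 3: 0.81×10⁻⁴ × 0.62 × 1600 = 0.080352 m
Δh = 0.021252 + 0.05145 + 0.080352 = 0.153054 m

153 mm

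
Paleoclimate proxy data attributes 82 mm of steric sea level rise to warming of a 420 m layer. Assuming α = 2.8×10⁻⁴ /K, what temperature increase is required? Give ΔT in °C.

ΔT = Δh/(αH) = 0.082 / (2.8×10⁻⁴ × 420) ≈ 0.6973 °C

about 0.697 °C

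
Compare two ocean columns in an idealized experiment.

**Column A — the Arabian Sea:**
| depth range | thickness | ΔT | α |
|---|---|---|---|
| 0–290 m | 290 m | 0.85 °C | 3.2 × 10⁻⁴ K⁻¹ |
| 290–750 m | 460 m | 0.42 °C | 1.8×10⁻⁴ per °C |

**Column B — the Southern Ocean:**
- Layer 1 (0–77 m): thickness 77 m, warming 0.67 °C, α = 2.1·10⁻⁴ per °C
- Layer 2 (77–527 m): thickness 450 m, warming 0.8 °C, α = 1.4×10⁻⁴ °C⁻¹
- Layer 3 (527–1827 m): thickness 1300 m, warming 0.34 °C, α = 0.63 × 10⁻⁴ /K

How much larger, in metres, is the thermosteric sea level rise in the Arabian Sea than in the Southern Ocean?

Δh_A − Δh_B ≈ 0.0246 m

A Layer 1: 0.85 × 290 × 3.2×10⁻⁴ = 0.07888 m
A 290–750 m: 1.8×10⁻⁴ × 0.42 × 460 = 0.034776 m
A total: 0.113656 m
B 77 × 2.1×10⁻⁴ × 0.67 = 0.0108339 m
B 450 × 1.4×10⁻⁴ × 0.8 = 0.05040 m
B Layer 3: 1300 × 0.34 × 0.63×10⁻⁴ = 0.027846 m
B total: 0.0890799 m
Difference: 0.113656 − 0.0890799 = 0.0245761 m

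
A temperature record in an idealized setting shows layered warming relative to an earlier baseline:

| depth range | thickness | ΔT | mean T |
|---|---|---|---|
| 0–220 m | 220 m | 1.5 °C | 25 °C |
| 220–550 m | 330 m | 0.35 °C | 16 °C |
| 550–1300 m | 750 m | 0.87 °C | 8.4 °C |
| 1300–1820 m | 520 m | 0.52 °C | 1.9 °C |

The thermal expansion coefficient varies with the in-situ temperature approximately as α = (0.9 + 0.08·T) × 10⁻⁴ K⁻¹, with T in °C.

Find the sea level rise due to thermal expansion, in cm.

Layer 1: α = (0.9 + 0.08×25)×10⁻⁴ = 2.9×10⁻⁴ K⁻¹
Layer 2: α = (0.9 + 0.08×16)×10⁻⁴ = 2.18×10⁻⁴ K⁻¹
Layer 3: α = (0.9 + 0.08×8.4)×10⁻⁴ = 1.572×10⁻⁴ K⁻¹
Layer 4: α = (0.9 + 0.08×1.9)×10⁻⁴ = 1.052×10⁻⁴ K⁻¹
220 × 2.9×10⁻⁴ × 1.5 = 0.09570 m
330 × 2.18×10⁻⁴ × 0.35 = 0.025179 m
550–1300 m: 1.572×10⁻⁴ × 0.87 × 750 = 0.102573 m
1300–1820 m: 520 × 1.052×10⁻⁴ × 0.52 = 0.02844608 m
Δh = 0.09570 + 0.025179 + 0.102573 + 0.02844608 = 0.25189808 m ≈ 25 cm

about 25 cm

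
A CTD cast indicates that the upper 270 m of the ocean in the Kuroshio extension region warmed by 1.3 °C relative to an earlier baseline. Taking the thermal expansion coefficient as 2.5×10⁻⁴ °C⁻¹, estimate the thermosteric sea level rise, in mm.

Δh = αΔT·H = 2.5×10⁻⁴ × 1.3 × 270 = 0.08775 m

Δh ≈ 88 mm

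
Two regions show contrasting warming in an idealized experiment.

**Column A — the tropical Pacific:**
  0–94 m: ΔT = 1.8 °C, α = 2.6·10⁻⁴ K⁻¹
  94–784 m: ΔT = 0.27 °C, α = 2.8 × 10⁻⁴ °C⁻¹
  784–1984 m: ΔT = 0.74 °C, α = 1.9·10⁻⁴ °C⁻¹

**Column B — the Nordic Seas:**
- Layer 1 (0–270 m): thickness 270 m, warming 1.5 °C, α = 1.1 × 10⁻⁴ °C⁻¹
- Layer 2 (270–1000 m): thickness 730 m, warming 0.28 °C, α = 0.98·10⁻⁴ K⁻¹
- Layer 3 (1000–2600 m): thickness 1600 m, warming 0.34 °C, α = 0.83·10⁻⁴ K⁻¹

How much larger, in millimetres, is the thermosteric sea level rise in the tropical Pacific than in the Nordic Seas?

160 mm

A 0–94 m: 94 × 1.8 × 2.6×10⁻⁴ = 0.043992 m
A 94–784 m: 690 × 2.8×10⁻⁴ × 0.27 = 0.052164 m
A 784–1984 m: 1.9×10⁻⁴ × 1200 × 0.74 = 0.16872 m
A total: 0.264876 m
B 0–270 m: 270 × 1.1×10⁻⁴ × 1.5 = 0.04455 m
B Layer 2: 0.28 × 730 × 0.98×10⁻⁴ = 0.0200312 m
B 1000–2600 m: 0.83×10⁻⁴ × 0.34 × 1600 = 0.045152 m
B total: 0.1097332 m
Difference: 0.264876 − 0.1097332 = 0.1551428 m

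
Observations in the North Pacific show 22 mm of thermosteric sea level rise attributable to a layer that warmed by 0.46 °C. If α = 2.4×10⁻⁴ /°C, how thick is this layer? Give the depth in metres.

H = Δh/(αΔT) = 0.022 / (2.4×10⁻⁴ × 0.46) ≈ 199.3 m

H ≈ 200 m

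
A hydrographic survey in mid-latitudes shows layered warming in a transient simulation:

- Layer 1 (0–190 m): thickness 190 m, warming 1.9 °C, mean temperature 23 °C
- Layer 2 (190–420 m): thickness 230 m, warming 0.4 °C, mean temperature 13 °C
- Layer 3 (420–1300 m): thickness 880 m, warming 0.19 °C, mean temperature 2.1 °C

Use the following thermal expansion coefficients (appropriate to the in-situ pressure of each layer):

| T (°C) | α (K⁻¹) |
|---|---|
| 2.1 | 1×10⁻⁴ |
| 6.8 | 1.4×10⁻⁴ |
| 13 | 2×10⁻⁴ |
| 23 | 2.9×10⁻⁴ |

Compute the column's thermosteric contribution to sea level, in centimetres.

14.0 cm of thermosteric rise

Layer 1 at 23 °C → α = 2.9×10⁻⁴ K⁻¹
Layer 2 at 13 °C → α = 2×10⁻⁴ K⁻¹
Layer 3 at 2.1 °C → α = 1×10⁻⁴ K⁻¹
Layer 1: 1.9 × 2.9×10⁻⁴ × 190 = 0.10469 m
Layer 2: 230 × 0.4 × 2×10⁻⁴ = 0.01840 m
420–1300 m: 0.19 × 1×10⁻⁴ × 880 = 0.01672 m
Δh = 0.10469 + 0.01840 + 0.01672 = 0.13981 m ≈ 14.0 cm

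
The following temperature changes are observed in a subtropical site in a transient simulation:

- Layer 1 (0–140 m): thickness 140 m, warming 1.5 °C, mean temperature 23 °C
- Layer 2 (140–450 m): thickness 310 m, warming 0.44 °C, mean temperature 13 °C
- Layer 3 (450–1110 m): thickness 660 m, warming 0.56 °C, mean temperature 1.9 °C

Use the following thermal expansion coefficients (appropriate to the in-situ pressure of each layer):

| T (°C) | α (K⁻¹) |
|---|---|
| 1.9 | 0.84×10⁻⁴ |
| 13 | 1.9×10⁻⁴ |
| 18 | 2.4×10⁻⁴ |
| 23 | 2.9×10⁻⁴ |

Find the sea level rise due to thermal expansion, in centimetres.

about 11.8 cm

Layer 1 at 23 °C → α = 2.9×10⁻⁴ K⁻¹
Layer 2 at 13 °C → α = 1.9×10⁻⁴ K⁻¹
Layer 3 at 1.9 °C → α = 0.84×10⁻⁴ K⁻¹
0–140 m: 1.5 × 2.9×10⁻⁴ × 140 = 0.06090 m
Layer 2: 0.44 × 1.9×10⁻⁴ × 310 = 0.025916 m
0.56 × 0.84×10⁻⁴ × 660 = 0.0310464 m
Δh = 0.06090 + 0.025916 + 0.0310464 = 0.1178624 m ≈ 11.8 cm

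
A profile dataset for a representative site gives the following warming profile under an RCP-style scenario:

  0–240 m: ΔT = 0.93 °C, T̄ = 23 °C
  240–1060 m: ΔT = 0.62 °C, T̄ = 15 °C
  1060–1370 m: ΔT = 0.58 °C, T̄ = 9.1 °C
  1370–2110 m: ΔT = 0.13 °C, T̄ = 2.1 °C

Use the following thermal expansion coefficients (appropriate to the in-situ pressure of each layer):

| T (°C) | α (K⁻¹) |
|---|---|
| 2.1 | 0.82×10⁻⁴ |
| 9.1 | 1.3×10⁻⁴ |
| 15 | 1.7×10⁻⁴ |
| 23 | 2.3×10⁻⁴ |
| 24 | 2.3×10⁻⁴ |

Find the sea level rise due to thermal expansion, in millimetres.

Δh ≈ 170 mm

Layer 1 at 23 °C → α = 2.3×10⁻⁴ K⁻¹
Layer 2 at 15 °C → α = 1.7×10⁻⁴ K⁻¹
Layer 3 at 9.1 °C → α = 1.3×10⁻⁴ K⁻¹
Layer 4 at 2.1 °C → α = 0.82×10⁻⁴ K⁻¹
2.3×10⁻⁴ × 240 × 0.93 = 0.051336 m
Layer 2: 820 × 0.62 × 1.7×10⁻⁴ = 0.086428 m
1.3×10⁻⁴ × 310 × 0.58 = 0.023374 m
0.82×10⁻⁴ × 740 × 0.13 = 0.0078884 m
Δh = 0.051336 + 0.086428 + 0.023374 + 0.0078884 = 0.1690264 m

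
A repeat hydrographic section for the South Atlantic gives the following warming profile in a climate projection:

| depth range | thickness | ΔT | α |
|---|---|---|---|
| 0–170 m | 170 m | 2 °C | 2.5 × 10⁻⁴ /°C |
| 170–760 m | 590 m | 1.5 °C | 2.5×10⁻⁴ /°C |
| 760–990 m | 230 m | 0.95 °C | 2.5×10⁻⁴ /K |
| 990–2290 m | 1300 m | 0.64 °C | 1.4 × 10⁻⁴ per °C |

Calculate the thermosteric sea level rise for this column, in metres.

2 × 170 × 2.5×10⁻⁴ = 0.08500 m
1.5 × 590 × 2.5×10⁻⁴ = 0.22125 m
760–990 m: 0.95 × 230 × 2.5×10⁻⁴ = 0.054625 m
Layer 4: 1.4×10⁻⁴ × 1300 × 0.64 = 0.11648 m
Δh = 0.08500 + 0.22125 + 0.054625 + 0.11648 = 0.477355 m

Δh = 0.477 m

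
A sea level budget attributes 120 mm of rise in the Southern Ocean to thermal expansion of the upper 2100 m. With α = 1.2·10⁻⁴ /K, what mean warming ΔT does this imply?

about 0.48 °C

ΔT = Δh/(αH) = 0.12 / (1.2×10⁻⁴ × 2100) ≈ 0.4762 °C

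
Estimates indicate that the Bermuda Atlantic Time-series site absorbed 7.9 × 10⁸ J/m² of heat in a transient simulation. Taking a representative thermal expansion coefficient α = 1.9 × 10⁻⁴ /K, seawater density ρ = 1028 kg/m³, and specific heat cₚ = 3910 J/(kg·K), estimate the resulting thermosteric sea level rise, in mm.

37.3 mm

Δh = αQ/(ρcₚ) = 1.9×10⁻⁴ × 7.9×10⁸ / (1028 × 3910) ≈ 0.037343 m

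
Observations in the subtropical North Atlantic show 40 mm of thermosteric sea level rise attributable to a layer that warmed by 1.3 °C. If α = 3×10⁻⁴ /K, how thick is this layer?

H = Δh/(αΔT) = 0.04 / (3×10⁻⁴ × 1.3) ≈ 102.6 m

H ≈ 103 m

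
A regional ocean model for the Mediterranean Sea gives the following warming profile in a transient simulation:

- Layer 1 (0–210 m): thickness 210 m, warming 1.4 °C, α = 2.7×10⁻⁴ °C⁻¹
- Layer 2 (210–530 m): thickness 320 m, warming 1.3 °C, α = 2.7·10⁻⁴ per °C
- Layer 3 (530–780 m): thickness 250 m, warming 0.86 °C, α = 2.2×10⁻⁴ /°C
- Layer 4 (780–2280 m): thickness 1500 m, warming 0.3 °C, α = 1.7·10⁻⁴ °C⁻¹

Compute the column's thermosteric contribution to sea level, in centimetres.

210 × 1.4 × 2.7×10⁻⁴ = 0.07938 m
Layer 2: 320 × 1.3 × 2.7×10⁻⁴ = 0.11232 m
Layer 3: 0.86 × 250 × 2.2×10⁻⁴ = 0.04730 m
Layer 4: 0.3 × 1.7×10⁻⁴ × 1500 = 0.07650 m
Δh = 0.07938 + 0.11232 + 0.04730 + 0.07650 = 0.31550 m ≈ 31.6 cm

31.6 cm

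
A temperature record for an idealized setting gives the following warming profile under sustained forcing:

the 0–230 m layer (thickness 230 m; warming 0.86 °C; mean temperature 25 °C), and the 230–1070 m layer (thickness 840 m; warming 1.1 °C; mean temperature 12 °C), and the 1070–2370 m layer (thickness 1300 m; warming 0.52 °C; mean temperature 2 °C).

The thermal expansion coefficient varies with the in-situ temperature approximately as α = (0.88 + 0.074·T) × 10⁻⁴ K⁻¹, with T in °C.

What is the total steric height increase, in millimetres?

Layer 1: α = (0.88 + 0.074×25)×10⁻⁴ = 2.73×10⁻⁴ K⁻¹
Layer 2: α = (0.88 + 0.074×12)×10⁻⁴ = 1.768×10⁻⁴ K⁻¹
Layer 3: α = (0.88 + 0.074×2)×10⁻⁴ = 1.028×10⁻⁴ K⁻¹
0.86 × 2.73×10⁻⁴ × 230 = 0.0539994 m
840 × 1.1 × 1.768×10⁻⁴ = 0.1633632 m
1070–2370 m: 1.028×10⁻⁴ × 0.52 × 1300 = 0.0694928 m
Δh = 0.0539994 + 0.1633632 + 0.0694928 = 0.2868554 m ≈ 287 mm

Δh = 287 mm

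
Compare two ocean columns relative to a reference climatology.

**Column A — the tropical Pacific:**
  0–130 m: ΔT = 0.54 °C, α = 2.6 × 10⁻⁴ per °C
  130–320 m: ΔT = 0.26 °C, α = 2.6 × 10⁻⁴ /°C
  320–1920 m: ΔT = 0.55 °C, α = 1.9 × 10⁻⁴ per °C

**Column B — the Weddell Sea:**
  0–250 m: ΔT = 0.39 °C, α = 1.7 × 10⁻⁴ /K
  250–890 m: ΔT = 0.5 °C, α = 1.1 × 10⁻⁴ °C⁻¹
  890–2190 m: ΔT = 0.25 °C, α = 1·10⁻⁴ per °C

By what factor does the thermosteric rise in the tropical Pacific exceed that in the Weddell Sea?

A 0–130 m: 0.54 × 130 × 2.6×10⁻⁴ = 0.018252 m
A 130–320 m: 2.6×10⁻⁴ × 0.26 × 190 = 0.012844 m
A Layer 3: 1.9×10⁻⁴ × 0.55 × 1600 = 0.16720 m
A total: 0.198296 m
B 250 × 0.39 × 1.7×10⁻⁴ = 0.016575 m
B Layer 2: 0.5 × 1.1×10⁻⁴ × 640 = 0.03520 m
B 0.25 × 1300 × 1×10⁻⁴ = 0.03250 m
B total: 0.084275 m
Ratio: 0.198296 / 0.084275 ≈ 2.353

a factor of 2.4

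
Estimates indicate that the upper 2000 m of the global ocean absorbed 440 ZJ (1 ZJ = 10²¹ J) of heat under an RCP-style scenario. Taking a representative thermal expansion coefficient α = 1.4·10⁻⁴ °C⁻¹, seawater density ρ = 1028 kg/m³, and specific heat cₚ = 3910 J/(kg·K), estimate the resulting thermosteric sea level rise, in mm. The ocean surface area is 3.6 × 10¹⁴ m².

Δh = 42.6 mm

Per unit area: Q = 440×10²¹ / (3.6×10¹⁴) ≈ 1.222×10⁹ J/m²
Δh = αQ/(ρcₚ) = 1.4×10⁻⁴ × 1.222×10⁹ / (1028 × 3910) ≈ 0.042563 m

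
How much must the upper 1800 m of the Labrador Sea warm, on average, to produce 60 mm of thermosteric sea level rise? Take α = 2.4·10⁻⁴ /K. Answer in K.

ΔT = Δh/(αH) = 0.06 / (2.4×10⁻⁴ × 1800) ≈ 0.1389 K

about 0.139 K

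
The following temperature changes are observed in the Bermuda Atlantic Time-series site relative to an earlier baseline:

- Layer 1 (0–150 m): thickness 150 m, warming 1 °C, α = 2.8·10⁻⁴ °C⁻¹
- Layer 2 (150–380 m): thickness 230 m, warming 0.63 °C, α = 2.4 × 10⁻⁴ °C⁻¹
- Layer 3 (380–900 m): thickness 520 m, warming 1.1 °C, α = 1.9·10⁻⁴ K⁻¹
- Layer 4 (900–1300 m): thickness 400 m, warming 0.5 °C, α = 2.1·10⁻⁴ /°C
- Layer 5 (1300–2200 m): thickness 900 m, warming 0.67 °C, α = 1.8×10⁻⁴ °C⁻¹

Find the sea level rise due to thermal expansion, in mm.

340 mm

0–150 m: 1 × 2.8×10⁻⁴ × 150 = 0.04200 m
Layer 2: 0.63 × 2.4×10⁻⁴ × 230 = 0.034776 m
Layer 3: 520 × 1.9×10⁻⁴ × 1.1 = 0.10868 m
Layer 4: 400 × 2.1×10⁻⁴ × 0.5 = 0.04200 m
1300–2200 m: 1.8×10⁻⁴ × 0.67 × 900 = 0.10854 m
Δh = 0.04200 + 0.034776 + 0.10868 + 0.04200 + 0.10854 = 0.335996 m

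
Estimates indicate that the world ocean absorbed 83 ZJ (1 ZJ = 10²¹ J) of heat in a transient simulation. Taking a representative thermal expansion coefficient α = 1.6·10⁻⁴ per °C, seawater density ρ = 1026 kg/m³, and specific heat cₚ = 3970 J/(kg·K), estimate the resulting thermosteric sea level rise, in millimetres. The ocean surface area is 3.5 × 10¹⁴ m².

9.3 mm

Per unit area: Q = 83×10²¹ / (3.5×10¹⁴) ≈ 2.371×10⁸ J/m²
Δh = αQ/(ρcₚ) = 1.6×10⁻⁴ × 2.371×10⁸ / (1026 × 3970) ≈ 0.0093135 m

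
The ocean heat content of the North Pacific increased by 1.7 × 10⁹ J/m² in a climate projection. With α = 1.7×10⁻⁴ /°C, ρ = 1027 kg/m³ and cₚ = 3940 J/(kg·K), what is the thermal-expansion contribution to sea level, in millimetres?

71.4 mm

Δh = αQ/(ρcₚ) = 1.7×10⁻⁴ × 1.7×10⁹ / (1027 × 3940) ≈ 0.071422 m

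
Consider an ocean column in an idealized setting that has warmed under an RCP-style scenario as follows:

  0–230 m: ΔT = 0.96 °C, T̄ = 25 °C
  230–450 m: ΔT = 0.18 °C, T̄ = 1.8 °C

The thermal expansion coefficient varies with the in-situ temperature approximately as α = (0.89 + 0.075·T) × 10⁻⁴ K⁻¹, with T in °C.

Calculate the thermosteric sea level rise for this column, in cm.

Layer 1: α = (0.89 + 0.075×25)×10⁻⁴ = 2.765×10⁻⁴ K⁻¹
Layer 2: α = (0.89 + 0.075×1.8)×10⁻⁴ = 1.025×10⁻⁴ K⁻¹
0–230 m: 2.765×10⁻⁴ × 230 × 0.96 = 0.0610512 m
230–450 m: 1.025×10⁻⁴ × 220 × 0.18 = 0.004059 m
Δh = 0.0610512 + 0.004059 = 0.0651102 m

6.51 cm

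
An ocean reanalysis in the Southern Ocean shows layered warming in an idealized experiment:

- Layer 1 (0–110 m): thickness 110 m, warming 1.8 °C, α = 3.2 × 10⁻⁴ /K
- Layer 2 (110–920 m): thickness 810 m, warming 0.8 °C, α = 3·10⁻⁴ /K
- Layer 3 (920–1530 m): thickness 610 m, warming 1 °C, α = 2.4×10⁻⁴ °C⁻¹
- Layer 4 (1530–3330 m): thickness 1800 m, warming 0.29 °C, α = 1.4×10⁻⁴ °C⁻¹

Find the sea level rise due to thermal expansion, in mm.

110 × 3.2×10⁻⁴ × 1.8 = 0.06336 m
110–920 m: 810 × 0.8 × 3×10⁻⁴ = 0.19440 m
Layer 3: 610 × 2.4×10⁻⁴ × 1 = 0.14640 m
1800 × 1.4×10⁻⁴ × 0.29 = 0.07308 m
Δh = 0.06336 + 0.19440 + 0.14640 + 0.07308 = 0.47724 m

Δh ≈ 477 mm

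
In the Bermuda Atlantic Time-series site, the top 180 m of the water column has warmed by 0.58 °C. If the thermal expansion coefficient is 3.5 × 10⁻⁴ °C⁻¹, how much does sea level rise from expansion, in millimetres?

Δh = 36.5 mm

Δh = αΔT·H = 3.5×10⁻⁴ × 0.58 × 180 = 0.03654 m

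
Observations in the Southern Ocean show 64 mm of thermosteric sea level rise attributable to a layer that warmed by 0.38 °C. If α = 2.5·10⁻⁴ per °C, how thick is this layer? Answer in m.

H ≈ 674 m

H = Δh/(αΔT) = 0.064 / (2.5×10⁻⁴ × 0.38) ≈ 673.7 m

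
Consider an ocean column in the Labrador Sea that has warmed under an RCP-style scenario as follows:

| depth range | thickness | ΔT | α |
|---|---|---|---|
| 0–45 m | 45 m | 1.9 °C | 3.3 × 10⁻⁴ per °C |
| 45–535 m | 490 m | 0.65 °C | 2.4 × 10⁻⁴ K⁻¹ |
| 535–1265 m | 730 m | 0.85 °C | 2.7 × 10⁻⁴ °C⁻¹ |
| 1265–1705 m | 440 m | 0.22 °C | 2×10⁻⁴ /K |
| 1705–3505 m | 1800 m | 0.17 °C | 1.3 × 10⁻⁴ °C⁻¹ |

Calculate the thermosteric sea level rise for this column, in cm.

45 × 3.3×10⁻⁴ × 1.9 = 0.028215 m
Layer 2: 0.65 × 2.4×10⁻⁴ × 490 = 0.07644 m
Layer 3: 730 × 0.85 × 2.7×10⁻⁴ = 0.167535 m
Layer 4: 440 × 0.22 × 2×10⁻⁴ = 0.01936 m
1705–3505 m: 1.3×10⁻⁴ × 0.17 × 1800 = 0.03978 m
Δh = 0.028215 + 0.07644 + 0.167535 + 0.01936 + 0.03978 = 0.33133 m ≈ 33.1 cm

about 33.1 cm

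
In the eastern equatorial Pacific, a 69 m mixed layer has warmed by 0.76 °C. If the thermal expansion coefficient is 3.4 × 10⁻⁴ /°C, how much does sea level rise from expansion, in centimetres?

Δh = αΔT·H = 3.4×10⁻⁴ × 0.76 × 69 = 0.0178296 m

Δh = 1.8 cm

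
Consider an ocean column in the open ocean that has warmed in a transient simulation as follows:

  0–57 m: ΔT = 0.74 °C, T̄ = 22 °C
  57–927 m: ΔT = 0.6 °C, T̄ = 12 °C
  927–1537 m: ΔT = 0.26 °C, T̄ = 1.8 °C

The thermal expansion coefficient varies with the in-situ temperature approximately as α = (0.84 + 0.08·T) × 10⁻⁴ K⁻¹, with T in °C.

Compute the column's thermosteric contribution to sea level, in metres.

Δh = 0.121 m

Layer 1: α = (0.84 + 0.08×22)×10⁻⁴ = 2.6×10⁻⁴ K⁻¹
Layer 2: α = (0.84 + 0.08×12)×10⁻⁴ = 1.8×10⁻⁴ K⁻¹
Layer 3: α = (0.84 + 0.08×1.8)×10⁻⁴ = 0.984×10⁻⁴ K⁻¹
0–57 m: 57 × 0.74 × 2.6×10⁻⁴ = 0.0109668 m
0.6 × 1.8×10⁻⁴ × 870 = 0.09396 m
Layer 3: 0.26 × 0.984×10⁻⁴ × 610 = 0.01560624 m
Δh = 0.0109668 + 0.09396 + 0.01560624 = 0.12053304 m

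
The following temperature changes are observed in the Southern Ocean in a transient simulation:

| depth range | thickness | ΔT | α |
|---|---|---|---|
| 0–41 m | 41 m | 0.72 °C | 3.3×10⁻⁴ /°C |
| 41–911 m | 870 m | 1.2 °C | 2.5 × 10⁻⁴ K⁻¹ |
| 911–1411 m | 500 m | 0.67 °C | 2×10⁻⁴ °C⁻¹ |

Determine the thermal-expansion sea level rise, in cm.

Δh ≈ 34 cm

Layer 1: 3.3×10⁻⁴ × 0.72 × 41 = 0.0097416 m
Layer 2: 2.5×10⁻⁴ × 870 × 1.2 = 0.26100 m
911–1411 m: 2×10⁻⁴ × 0.67 × 500 = 0.06700 m
Δh = 0.0097416 + 0.26100 + 0.06700 = 0.3377416 m ≈ 34 cm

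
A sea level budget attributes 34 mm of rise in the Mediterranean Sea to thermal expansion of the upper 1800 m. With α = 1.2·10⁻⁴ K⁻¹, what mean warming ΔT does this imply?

ΔT = Δh/(αH) = 0.034 / (1.2×10⁻⁴ × 1800) ≈ 0.1574 K

about 0.16 K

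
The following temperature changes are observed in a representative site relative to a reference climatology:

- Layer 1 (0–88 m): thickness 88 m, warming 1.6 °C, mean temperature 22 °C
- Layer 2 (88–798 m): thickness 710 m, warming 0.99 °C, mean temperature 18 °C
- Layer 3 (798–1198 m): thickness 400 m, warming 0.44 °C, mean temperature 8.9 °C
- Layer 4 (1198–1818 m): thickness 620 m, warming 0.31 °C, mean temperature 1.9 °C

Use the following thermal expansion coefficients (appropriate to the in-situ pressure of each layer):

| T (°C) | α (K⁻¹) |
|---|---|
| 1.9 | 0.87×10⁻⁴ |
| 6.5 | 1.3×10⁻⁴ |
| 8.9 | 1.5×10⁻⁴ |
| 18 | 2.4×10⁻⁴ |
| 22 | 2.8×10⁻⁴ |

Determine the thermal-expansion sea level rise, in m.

0.25 m of thermosteric rise

Layer 1 at 22 °C → α = 2.8×10⁻⁴ K⁻¹
Layer 2 at 18 °C → α = 2.4×10⁻⁴ K⁻¹
Layer 3 at 8.9 °C → α = 1.5×10⁻⁴ K⁻¹
Layer 4 at 1.9 °C → α = 0.87×10⁻⁴ K⁻¹
Layer 1: 1.6 × 88 × 2.8×10⁻⁴ = 0.039424 m
Layer 2: 0.99 × 710 × 2.4×10⁻⁴ = 0.168696 m
0.44 × 1.5×10⁻⁴ × 400 = 0.02640 m
620 × 0.87×10⁻⁴ × 0.31 = 0.0167214 m
Δh = 0.039424 + 0.168696 + 0.02640 + 0.0167214 = 0.2512414 m ≈ 0.25 m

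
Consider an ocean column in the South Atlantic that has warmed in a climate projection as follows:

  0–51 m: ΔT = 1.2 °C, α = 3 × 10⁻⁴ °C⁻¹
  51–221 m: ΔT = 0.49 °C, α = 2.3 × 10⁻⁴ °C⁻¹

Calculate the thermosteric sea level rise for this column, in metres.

51 × 1.2 × 3×10⁻⁴ = 0.01836 m
51–221 m: 0.49 × 2.3×10⁻⁴ × 170 = 0.019159 m
Δh = 0.01836 + 0.019159 = 0.037519 m

Δh = 0.038 m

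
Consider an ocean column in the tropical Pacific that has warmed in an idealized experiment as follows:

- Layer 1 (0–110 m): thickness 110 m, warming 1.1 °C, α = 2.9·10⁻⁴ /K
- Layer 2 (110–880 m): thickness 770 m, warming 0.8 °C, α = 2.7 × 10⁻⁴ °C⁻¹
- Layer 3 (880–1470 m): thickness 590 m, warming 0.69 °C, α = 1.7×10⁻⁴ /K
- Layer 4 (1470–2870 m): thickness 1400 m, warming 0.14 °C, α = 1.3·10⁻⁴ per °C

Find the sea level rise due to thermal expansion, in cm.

29.6 cm of thermosteric rise

0–110 m: 1.1 × 110 × 2.9×10⁻⁴ = 0.03509 m
Layer 2: 0.8 × 770 × 2.7×10⁻⁴ = 0.16632 m
0.69 × 590 × 1.7×10⁻⁴ = 0.069207 m
Layer 4: 1.3×10⁻⁴ × 1400 × 0.14 = 0.02548 m
Δh = 0.03509 + 0.16632 + 0.069207 + 0.02548 = 0.296097 m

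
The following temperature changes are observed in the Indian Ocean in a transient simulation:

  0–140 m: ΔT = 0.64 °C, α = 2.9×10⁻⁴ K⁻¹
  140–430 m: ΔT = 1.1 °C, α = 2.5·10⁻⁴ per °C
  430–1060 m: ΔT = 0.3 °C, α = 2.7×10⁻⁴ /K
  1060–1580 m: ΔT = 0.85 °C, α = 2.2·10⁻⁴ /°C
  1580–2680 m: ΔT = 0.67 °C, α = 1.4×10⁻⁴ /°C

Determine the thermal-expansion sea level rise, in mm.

Δh ≈ 360 mm

2.9×10⁻⁴ × 140 × 0.64 = 0.025984 m
Layer 2: 2.5×10⁻⁴ × 290 × 1.1 = 0.07975 m
Layer 3: 630 × 2.7×10⁻⁴ × 0.3 = 0.05103 m
Layer 4: 0.85 × 2.2×10⁻⁴ × 520 = 0.09724 m
1580–2680 m: 1100 × 0.67 × 1.4×10⁻⁴ = 0.10318 m
Δh = 0.025984 + 0.07975 + 0.05103 + 0.09724 + 0.10318 = 0.357184 m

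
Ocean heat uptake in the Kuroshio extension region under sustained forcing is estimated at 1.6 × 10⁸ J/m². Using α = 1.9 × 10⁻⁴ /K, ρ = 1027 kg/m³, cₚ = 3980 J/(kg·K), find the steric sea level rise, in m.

Δh ≈ 0.0074 m

Δh = αQ/(ρcₚ) = 1.9×10⁻⁴ × 1.6×10⁸ / (1027 × 3980) ≈ 0.0074374 m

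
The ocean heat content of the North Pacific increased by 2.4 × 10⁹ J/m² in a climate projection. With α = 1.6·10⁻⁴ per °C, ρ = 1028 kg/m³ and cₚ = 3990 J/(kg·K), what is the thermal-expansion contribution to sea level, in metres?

Δh = αQ/(ρcₚ) = 1.6×10⁻⁴ × 2.4×10⁹ / (1028 × 3990) ≈ 0.093619 m

0.094 m of thermosteric rise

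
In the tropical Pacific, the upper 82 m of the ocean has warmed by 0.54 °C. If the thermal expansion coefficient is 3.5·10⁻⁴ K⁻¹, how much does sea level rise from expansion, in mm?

15.5 mm of thermosteric rise

Δh = αΔT·H = 3.5×10⁻⁴ × 0.54 × 82 = 0.015498 m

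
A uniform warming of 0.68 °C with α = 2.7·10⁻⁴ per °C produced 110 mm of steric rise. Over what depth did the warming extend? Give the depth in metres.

H = Δh/(αΔT) = 0.11 / (2.7×10⁻⁴ × 0.68) ≈ 599.1 m

599 m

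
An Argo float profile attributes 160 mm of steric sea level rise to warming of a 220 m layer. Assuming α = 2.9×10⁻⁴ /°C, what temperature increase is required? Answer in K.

ΔT = Δh/(αH) = 0.16 / (2.9×10⁻⁴ × 220) ≈ 2.508 K

about 2.51 K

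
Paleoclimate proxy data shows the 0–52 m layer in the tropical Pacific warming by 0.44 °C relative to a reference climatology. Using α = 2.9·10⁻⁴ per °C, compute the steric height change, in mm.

Δh = αΔT·H = 2.9×10⁻⁴ × 0.44 × 52 = 0.0066352 m

Δh = 6.6 mm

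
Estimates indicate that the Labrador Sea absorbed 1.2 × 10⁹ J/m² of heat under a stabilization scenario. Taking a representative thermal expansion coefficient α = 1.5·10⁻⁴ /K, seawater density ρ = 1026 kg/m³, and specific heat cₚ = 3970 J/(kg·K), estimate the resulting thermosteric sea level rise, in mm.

Δh = 44 mm

Δh = αQ/(ρcₚ) = 1.5×10⁻⁴ × 1.2×10⁹ / (1026 × 3970) ≈ 0.044191 m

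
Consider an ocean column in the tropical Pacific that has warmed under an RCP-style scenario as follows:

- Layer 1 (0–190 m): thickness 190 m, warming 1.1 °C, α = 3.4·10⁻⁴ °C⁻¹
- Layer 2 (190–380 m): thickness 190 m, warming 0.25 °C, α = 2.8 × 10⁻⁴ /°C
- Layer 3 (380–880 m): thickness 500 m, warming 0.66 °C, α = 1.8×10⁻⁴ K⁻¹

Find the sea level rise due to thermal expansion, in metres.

0.144 m of thermosteric rise

0–190 m: 3.4×10⁻⁴ × 190 × 1.1 = 0.07106 m
Layer 2: 0.25 × 2.8×10⁻⁴ × 190 = 0.01330 m
1.8×10⁻⁴ × 500 × 0.66 = 0.05940 m
Δh = 0.07106 + 0.01330 + 0.05940 = 0.14376 m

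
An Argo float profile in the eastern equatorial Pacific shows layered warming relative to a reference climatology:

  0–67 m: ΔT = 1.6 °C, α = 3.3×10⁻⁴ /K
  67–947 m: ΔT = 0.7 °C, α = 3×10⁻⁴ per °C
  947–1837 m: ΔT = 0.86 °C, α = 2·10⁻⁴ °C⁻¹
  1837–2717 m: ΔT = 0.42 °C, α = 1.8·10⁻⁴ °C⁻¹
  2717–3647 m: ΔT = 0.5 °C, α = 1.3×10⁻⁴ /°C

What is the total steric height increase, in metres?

0–67 m: 67 × 1.6 × 3.3×10⁻⁴ = 0.035376 m
67–947 m: 0.7 × 880 × 3×10⁻⁴ = 0.18480 m
2×10⁻⁴ × 890 × 0.86 = 0.15308 m
Layer 4: 0.42 × 880 × 1.8×10⁻⁴ = 0.066528 m
1.3×10⁻⁴ × 930 × 0.5 = 0.06045 m
Δh = 0.035376 + 0.18480 + 0.15308 + 0.066528 + 0.06045 = 0.500234 m

0.500 m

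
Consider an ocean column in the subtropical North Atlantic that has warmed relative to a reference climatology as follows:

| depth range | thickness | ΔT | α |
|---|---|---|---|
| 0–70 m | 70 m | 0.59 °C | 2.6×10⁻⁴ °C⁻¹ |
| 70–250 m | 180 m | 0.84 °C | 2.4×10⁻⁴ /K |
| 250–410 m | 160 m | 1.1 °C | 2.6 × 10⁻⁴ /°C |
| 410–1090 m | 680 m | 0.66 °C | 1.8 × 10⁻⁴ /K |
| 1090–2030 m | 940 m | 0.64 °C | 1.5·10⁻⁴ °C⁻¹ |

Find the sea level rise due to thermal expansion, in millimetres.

70 × 0.59 × 2.6×10⁻⁴ = 0.010738 m
70–250 m: 0.84 × 2.4×10⁻⁴ × 180 = 0.036288 m
250–410 m: 1.1 × 2.6×10⁻⁴ × 160 = 0.04576 m
410–1090 m: 0.66 × 680 × 1.8×10⁻⁴ = 0.080784 m
1090–2030 m: 940 × 1.5×10⁻⁴ × 0.64 = 0.09024 m
Δh = 0.010738 + 0.036288 + 0.04576 + 0.080784 + 0.09024 = 0.26381 m

about 260 mm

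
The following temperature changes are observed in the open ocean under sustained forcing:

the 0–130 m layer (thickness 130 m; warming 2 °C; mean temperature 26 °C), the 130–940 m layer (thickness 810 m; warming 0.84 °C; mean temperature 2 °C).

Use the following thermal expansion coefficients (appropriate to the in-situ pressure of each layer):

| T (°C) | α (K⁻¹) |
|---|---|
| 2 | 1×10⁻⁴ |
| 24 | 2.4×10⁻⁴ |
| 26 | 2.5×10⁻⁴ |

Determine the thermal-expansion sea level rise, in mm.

Δh ≈ 133 mm

Layer 1 at 26 °C → α = 2.5×10⁻⁴ K⁻¹
Layer 2 at 2 °C → α = 1×10⁻⁴ K⁻¹
130 × 2.5×10⁻⁴ × 2 = 0.06500 m
Layer 2: 0.84 × 1×10⁻⁴ × 810 = 0.06804 m
Δh = 0.06500 + 0.06804 = 0.13304 m ≈ 133 mm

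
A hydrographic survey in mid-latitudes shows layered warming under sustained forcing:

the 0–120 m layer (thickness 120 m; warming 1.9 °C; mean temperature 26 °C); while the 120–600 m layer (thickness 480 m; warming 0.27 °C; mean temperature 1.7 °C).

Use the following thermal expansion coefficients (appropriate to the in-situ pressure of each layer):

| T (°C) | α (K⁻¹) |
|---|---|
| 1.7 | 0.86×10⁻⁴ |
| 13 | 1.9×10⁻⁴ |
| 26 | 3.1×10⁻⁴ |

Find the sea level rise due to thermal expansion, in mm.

Layer 1 at 26 °C → α = 3.1×10⁻⁴ K⁻¹
Layer 2 at 1.7 °C → α = 0.86×10⁻⁴ K⁻¹
3.1×10⁻⁴ × 120 × 1.9 = 0.07068 m
120–600 m: 480 × 0.86×10⁻⁴ × 0.27 = 0.0111456 m
Δh = 0.07068 + 0.0111456 = 0.0818256 m

Δh ≈ 81.8 mm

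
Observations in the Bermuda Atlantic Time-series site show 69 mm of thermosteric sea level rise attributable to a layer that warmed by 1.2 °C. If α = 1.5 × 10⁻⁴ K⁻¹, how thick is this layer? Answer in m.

H = Δh/(αΔT) = 0.069 / (1.5×10⁻⁴ × 1.2) ≈ 383.3 m

H ≈ 383 m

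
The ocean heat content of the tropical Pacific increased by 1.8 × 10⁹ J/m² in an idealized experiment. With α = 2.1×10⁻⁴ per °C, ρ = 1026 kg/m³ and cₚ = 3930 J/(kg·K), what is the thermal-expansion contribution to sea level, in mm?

Δh = αQ/(ρcₚ) = 2.1×10⁻⁴ × 1.8×10⁹ / (1026 × 3930) ≈ 0.093746 m

93.7 mm of thermosteric rise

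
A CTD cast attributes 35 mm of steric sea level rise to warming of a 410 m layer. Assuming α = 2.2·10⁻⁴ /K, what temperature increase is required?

0.39 °C

ΔT = Δh/(αH) = 0.035 / (2.2×10⁻⁴ × 410) ≈ 0.3880 °C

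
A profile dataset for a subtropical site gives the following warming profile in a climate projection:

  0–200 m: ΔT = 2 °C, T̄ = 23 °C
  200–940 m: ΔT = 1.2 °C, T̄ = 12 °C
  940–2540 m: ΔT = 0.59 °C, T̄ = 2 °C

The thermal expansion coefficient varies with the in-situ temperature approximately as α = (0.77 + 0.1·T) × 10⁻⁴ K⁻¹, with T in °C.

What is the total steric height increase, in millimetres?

Layer 1: α = (0.77 + 0.1×23)×10⁻⁴ = 3.07×10⁻⁴ K⁻¹
Layer 2: α = (0.77 + 0.1×12)×10⁻⁴ = 1.97×10⁻⁴ K⁻¹
Layer 3: α = (0.77 + 0.1×2)×10⁻⁴ = 0.97×10⁻⁴ K⁻¹
0–200 m: 2 × 3.07×10⁻⁴ × 200 = 0.12280 m
Layer 2: 1.2 × 740 × 1.97×10⁻⁴ = 0.174936 m
1600 × 0.97×10⁻⁴ × 0.59 = 0.091568 m
Δh = 0.12280 + 0.174936 + 0.091568 = 0.389304 m

Δh = 389 mm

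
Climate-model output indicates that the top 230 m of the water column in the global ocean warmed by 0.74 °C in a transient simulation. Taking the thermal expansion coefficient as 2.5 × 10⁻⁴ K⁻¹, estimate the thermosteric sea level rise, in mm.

42.6 mm

Δh = αΔT·H = 2.5×10⁻⁴ × 0.74 × 230 = 0.04255 m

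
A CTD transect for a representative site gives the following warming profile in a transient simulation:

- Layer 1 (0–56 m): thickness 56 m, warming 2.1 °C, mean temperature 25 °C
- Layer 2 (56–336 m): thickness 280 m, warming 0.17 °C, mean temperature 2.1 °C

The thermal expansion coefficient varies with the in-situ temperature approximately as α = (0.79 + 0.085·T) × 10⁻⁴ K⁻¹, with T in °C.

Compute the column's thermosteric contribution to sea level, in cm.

Δh ≈ 3.89 cm

Layer 1: α = (0.79 + 0.085×25)×10⁻⁴ = 2.915×10⁻⁴ K⁻¹
Layer 2: α = (0.79 + 0.085×2.1)×10⁻⁴ = 0.9685×10⁻⁴ K⁻¹
56 × 2.1 × 2.915×10⁻⁴ = 0.0342804 m
280 × 0.9685×10⁻⁴ × 0.17 = 0.00461006 m
Δh = 0.0342804 + 0.00461006 = 0.03889046 m ≈ 3.89 cm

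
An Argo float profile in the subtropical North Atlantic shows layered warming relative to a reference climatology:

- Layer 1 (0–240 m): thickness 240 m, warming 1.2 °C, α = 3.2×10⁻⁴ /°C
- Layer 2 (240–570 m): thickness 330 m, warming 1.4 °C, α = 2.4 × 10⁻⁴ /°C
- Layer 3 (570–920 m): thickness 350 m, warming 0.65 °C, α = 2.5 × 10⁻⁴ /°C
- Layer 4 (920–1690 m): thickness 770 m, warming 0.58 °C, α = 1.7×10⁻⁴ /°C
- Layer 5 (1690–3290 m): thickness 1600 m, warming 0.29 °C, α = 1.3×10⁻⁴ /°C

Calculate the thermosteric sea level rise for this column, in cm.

Δh ≈ 39.6 cm

Layer 1: 1.2 × 240 × 3.2×10⁻⁴ = 0.09216 m
240–570 m: 2.4×10⁻⁴ × 330 × 1.4 = 0.11088 m
0.65 × 2.5×10⁻⁴ × 350 = 0.056875 m
920–1690 m: 0.58 × 1.7×10⁻⁴ × 770 = 0.075922 m
1690–3290 m: 1.3×10⁻⁴ × 0.29 × 1600 = 0.06032 m
Δh = 0.09216 + 0.11088 + 0.056875 + 0.075922 + 0.06032 = 0.396157 m ≈ 39.6 cm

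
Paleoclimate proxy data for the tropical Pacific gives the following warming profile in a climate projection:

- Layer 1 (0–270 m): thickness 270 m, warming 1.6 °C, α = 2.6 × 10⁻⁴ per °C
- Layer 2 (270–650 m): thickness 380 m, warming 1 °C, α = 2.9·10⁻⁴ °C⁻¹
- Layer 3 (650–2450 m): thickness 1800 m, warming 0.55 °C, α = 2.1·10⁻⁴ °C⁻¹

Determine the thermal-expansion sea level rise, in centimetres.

2.6×10⁻⁴ × 270 × 1.6 = 0.11232 m
Layer 2: 380 × 2.9×10⁻⁴ × 1 = 0.11020 m
650–2450 m: 0.55 × 2.1×10⁻⁴ × 1800 = 0.20790 m
Δh = 0.11232 + 0.11020 + 0.20790 = 0.43042 m

about 43.0 cm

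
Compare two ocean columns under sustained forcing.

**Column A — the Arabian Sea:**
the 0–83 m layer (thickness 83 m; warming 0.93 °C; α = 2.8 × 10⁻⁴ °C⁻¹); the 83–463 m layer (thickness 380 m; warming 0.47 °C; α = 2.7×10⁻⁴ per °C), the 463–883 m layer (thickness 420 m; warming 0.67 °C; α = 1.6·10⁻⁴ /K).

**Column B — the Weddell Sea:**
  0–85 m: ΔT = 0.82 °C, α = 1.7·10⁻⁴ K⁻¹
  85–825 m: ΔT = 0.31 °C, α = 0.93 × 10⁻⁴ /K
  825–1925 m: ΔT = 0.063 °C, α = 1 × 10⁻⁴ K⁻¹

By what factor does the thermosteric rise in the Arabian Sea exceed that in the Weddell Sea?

A Layer 1: 2.8×10⁻⁴ × 83 × 0.93 = 0.0216132 m
A 0.47 × 2.7×10⁻⁴ × 380 = 0.048222 m
A 0.67 × 1.6×10⁻⁴ × 420 = 0.045024 m
A total: 0.1148592 m
B Layer 1: 85 × 0.82 × 1.7×10⁻⁴ = 0.011849 m
B 85–825 m: 0.93×10⁻⁴ × 740 × 0.31 = 0.0213342 m
B 825–1925 m: 1100 × 1×10⁻⁴ × 0.063 = 0.00693 m
B total: 0.0401132 m
Ratio: 0.1148592 / 0.0401132 ≈ 2.863

a factor of 2.9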